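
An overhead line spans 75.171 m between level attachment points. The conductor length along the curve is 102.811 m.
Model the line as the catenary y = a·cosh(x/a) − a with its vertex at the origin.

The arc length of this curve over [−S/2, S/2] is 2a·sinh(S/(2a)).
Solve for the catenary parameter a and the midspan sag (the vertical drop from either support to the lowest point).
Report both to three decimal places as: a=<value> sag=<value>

a=26.597 sag=31.282

seed: a₀ = √(S³/(24(L−S))) = √(75.171³/(24·27.640)) = 25.304680
iter 1: u=1.485318  f(a)=+3.214e+00  f'(a)=-2.706e+00  a ← 25.304680 − (+3.214e+00/-2.706e+00) = 26.492401
iter 2: u=1.418728  f(a)=+2.401e-01  f'(a)=-2.316e+00  a ← 26.492401 − (+2.401e-01/-2.316e+00) = 26.596112
iter 3: u=1.413195  f(a)=+1.580e-03  f'(a)=-2.285e+00  a ← 26.596112 − (+1.580e-03/-2.285e+00) = 26.596804
iter 4: u=1.413159  f(a)=+6.938e-08  f'(a)=-2.285e+00  a ← 26.596804 − (+6.938e-08/-2.285e+00) = 26.596804
iter 5: u=1.413159  f(a)=+1.421e-14  f'(a)=-2.285e+00  a ← 26.596804 − (+1.421e-14/-2.285e+00) = 26.596804
converged: |Δa| < 1e-12 after 5 iterations
sag = a·(cosh(S/(2a)) − 1) = 26.596804·(cosh(1.413159) − 1) = 31.281650
T_max/T_min = cosh(S/(2a)) = 2.176143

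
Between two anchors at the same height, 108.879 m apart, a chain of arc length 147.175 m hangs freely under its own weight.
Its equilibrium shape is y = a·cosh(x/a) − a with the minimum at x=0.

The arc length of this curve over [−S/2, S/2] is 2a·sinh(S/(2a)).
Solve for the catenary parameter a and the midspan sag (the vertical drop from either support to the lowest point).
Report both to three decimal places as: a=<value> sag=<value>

a=39.310 sag=44.119

seed: a₀ = √(S³/(24(L−S))) = √(108.879³/(24·38.296)) = 37.474328
iter 1: u=1.452714  f(a)=+4.250e+00  f'(a)=-2.509e+00  a ← 37.474328 − (+4.250e+00/-2.509e+00) = 39.168261
iter 2: u=1.389888  f(a)=+3.052e-01  f'(a)=-2.160e+00  a ← 39.168261 − (+3.052e-01/-2.160e+00) = 39.309507
iter 3: u=1.384894  f(a)=+1.842e-03  f'(a)=-2.134e+00  a ← 39.309507 − (+1.842e-03/-2.134e+00) = 39.310370
iter 4: u=1.384864  f(a)=+6.804e-08  f'(a)=-2.134e+00  a ← 39.310370 − (+6.804e-08/-2.134e+00) = 39.310370
iter 5: u=1.384864  f(a)=+2.842e-14  f'(a)=-2.134e+00  a ← 39.310370 − (+2.842e-14/-2.134e+00) = 39.310370
converged: |Δa| < 1e-12 after 5 iterations
sag = a·(cosh(S/(2a)) − 1) = 39.310370·(cosh(1.384864) − 1) = 44.118794
T_max/T_min = cosh(S/(2a)) = 2.122319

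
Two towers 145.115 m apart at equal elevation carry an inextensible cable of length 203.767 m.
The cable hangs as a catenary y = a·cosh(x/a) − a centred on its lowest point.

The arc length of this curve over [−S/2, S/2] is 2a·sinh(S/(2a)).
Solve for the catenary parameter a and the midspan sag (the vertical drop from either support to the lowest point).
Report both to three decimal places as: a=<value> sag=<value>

seed: a₀ = √(S³/(24(L−S))) = √(145.115³/(24·58.652)) = 46.593081
iter 1: u=1.557259  f(a)=+7.536e+00  f'(a)=-3.183e+00  a ← 46.593081 − (+7.536e+00/-3.183e+00) = 48.960450
iter 2: u=1.481961  f(a)=+6.125e-01  f'(a)=-2.685e+00  a ← 48.960450 − (+6.125e-01/-2.685e+00) = 49.188539
iter 3: u=1.475090  f(a)=+4.836e-03  f'(a)=-2.643e+00  a ← 49.188539 − (+4.836e-03/-2.643e+00) = 49.190368
iter 4: u=1.475035  f(a)=+3.067e-07  f'(a)=-2.643e+00  a ← 49.190368 − (+3.067e-07/-2.643e+00) = 49.190369
iter 5: u=1.475035  f(a)=+2.842e-14  f'(a)=-2.643e+00  a ← 49.190369 − (+2.842e-14/-2.643e+00) = 49.190369
converged: |Δa| < 1e-12 after 5 iterations
sag = a·(cosh(S/(2a)) − 1) = 49.190369·(cosh(1.475035) − 1) = 63.946451
T_max/T_min = cosh(S/(2a)) = 2.299979

a=49.190 sag=63.946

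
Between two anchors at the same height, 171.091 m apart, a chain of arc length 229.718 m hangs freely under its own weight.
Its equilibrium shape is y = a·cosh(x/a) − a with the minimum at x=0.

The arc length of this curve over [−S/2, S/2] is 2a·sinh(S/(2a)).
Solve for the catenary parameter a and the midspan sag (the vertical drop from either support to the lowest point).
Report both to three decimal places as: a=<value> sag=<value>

a=62.513 sag=68.256

seed: a₀ = √(S³/(24(L−S))) = √(171.091³/(24·58.627)) = 59.660418
iter 1: u=1.433874  f(a)=+6.330e+00  f'(a)=-2.400e+00  a ← 59.660418 − (+6.330e+00/-2.400e+00) = 62.297819
iter 2: u=1.373170  f(a)=+4.440e-01  f'(a)=-2.074e+00  a ← 62.297819 − (+4.440e-01/-2.074e+00) = 62.511851
iter 3: u=1.368469  f(a)=+2.548e-03  f'(a)=-2.051e+00  a ← 62.511851 − (+2.548e-03/-2.051e+00) = 62.513094
iter 4: u=1.368441  f(a)=+8.499e-08  f'(a)=-2.050e+00  a ← 62.513094 − (+8.499e-08/-2.050e+00) = 62.513094
iter 5: u=1.368441  f(a)=+2.842e-14  f'(a)=-2.050e+00  a ← 62.513094 − (+2.842e-14/-2.050e+00) = 62.513094
converged: |Δa| < 1e-12 after 5 iterations
sag = a·(cosh(S/(2a)) − 1) = 62.513094·(cosh(1.368441) − 1) = 68.255698
T_max/T_min = cosh(S/(2a)) = 2.091862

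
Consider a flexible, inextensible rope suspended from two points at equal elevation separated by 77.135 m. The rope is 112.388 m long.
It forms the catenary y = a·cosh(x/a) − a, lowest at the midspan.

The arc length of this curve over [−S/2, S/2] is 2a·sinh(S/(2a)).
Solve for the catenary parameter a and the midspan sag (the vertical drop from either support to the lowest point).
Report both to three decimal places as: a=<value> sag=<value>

seed: a₀ = √(S³/(24(L−S))) = √(77.135³/(24·35.253)) = 23.290219
iter 1: u=1.655953  f(a)=+5.161e+00  f'(a)=-3.943e+00  a ← 23.290219 − (+5.161e+00/-3.943e+00) = 24.599232
iter 2: u=1.567833  f(a)=+4.671e-01  f'(a)=-3.259e+00  a ← 24.599232 − (+4.671e-01/-3.259e+00) = 24.742569
iter 3: u=1.558751  f(a)=+4.667e-03  f'(a)=-3.194e+00  a ← 24.742569 − (+4.667e-03/-3.194e+00) = 24.744030
iter 4: u=1.558659  f(a)=+4.761e-07  f'(a)=-3.193e+00  a ← 24.744030 − (+4.761e-07/-3.193e+00) = 24.744030
iter 5: u=1.558659  f(a)=+0.000e+00  f'(a)=-3.193e+00  a ← 24.744030 − (+0.000e+00/-3.193e+00) = 24.744030
converged: |Δa| < 1e-12 after 5 iterations
sag = a·(cosh(S/(2a)) − 1) = 24.744030·(cosh(1.558659) − 1) = 36.656562
T_max/T_min = cosh(S/(2a)) = 2.481431

a=24.744 sag=36.657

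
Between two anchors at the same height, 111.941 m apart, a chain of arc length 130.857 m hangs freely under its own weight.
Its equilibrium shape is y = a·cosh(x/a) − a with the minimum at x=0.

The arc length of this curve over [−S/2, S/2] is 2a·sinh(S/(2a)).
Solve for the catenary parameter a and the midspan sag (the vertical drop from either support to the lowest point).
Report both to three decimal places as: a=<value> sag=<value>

a=56.943 sag=29.794

seed: a₀ = √(S³/(24(L−S))) = √(111.941³/(24·18.916)) = 55.585754
iter 1: u=1.006922  f(a)=+9.824e-01  f'(a)=-7.522e-01  a ← 55.585754 − (+9.824e-01/-7.522e-01) = 56.891884
iter 2: u=0.983805  f(a)=+3.569e-02  f'(a)=-6.984e-01  a ← 56.891884 − (+3.569e-02/-6.984e-01) = 56.942991
iter 3: u=0.982922  f(a)=+5.105e-05  f'(a)=-6.964e-01  a ← 56.942991 − (+5.105e-05/-6.964e-01) = 56.943064
iter 4: u=0.982920  f(a)=+1.048e-10  f'(a)=-6.964e-01  a ← 56.943064 − (+1.048e-10/-6.964e-01) = 56.943064
iter 5: u=0.982920  f(a)=+0.000e+00  f'(a)=-6.964e-01  a ← 56.943064 − (+0.000e+00/-6.964e-01) = 56.943064
converged: |Δa| < 1e-12 after 5 iterations
sag = a·(cosh(S/(2a)) − 1) = 56.943064·(cosh(0.982920) − 1) = 29.794478
T_max/T_min = cosh(S/(2a)) = 1.523233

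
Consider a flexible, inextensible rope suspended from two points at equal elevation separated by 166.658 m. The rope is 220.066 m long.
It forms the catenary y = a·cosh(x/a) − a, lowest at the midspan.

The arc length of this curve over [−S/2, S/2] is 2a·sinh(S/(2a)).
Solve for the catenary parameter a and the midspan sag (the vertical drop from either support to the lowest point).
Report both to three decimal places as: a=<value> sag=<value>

a=62.793 sag=63.897

seed: a₀ = √(S³/(24(L−S))) = √(166.658³/(24·53.408)) = 60.093911
iter 1: u=1.386646  f(a)=+5.376e+00  f'(a)=-2.144e+00  a ← 60.093911 − (+5.376e+00/-2.144e+00) = 62.601895
iter 2: u=1.331094  f(a)=+3.549e-01  f'(a)=-1.869e+00  a ← 62.601895 − (+3.549e-01/-1.869e+00) = 62.791757
iter 3: u=1.327069  f(a)=+1.788e-03  f'(a)=-1.850e+00  a ← 62.791757 − (+1.788e-03/-1.850e+00) = 62.792723
iter 4: u=1.327049  f(a)=+4.589e-08  f'(a)=-1.850e+00  a ← 62.792723 − (+4.589e-08/-1.850e+00) = 62.792724
iter 5: u=1.327049  f(a)=+2.842e-14  f'(a)=-1.850e+00  a ← 62.792724 − (+2.842e-14/-1.850e+00) = 62.792724
converged: |Δa| < 1e-12 after 5 iterations
sag = a·(cosh(S/(2a)) − 1) = 62.792724·(cosh(1.327049) − 1) = 63.896610
T_max/T_min = cosh(S/(2a)) = 2.017580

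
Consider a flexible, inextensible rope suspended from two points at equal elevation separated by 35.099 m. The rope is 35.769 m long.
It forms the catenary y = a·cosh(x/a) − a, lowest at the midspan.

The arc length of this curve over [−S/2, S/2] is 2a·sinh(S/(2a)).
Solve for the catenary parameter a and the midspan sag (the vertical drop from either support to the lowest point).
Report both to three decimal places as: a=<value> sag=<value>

seed: a₀ = √(S³/(24(L−S))) = √(35.099³/(24·0.670)) = 51.856009
iter 1: u=0.338428  f(a)=+3.847e-03  f'(a)=-2.614e-02  a ← 51.856009 − (+3.847e-03/-2.614e-02) = 52.003203
iter 2: u=0.337470  f(a)=+1.644e-05  f'(a)=-2.591e-02  a ← 52.003203 − (+1.644e-05/-2.591e-02) = 52.003838
iter 3: u=0.337465  f(a)=+3.032e-10  f'(a)=-2.591e-02  a ← 52.003838 − (+3.032e-10/-2.591e-02) = 52.003838
iter 4: u=0.337465  f(a)=+7.105e-15  f'(a)=-2.591e-02  a ← 52.003838 − (+7.105e-15/-2.591e-02) = 52.003838
converged: |Δa| < 1e-12 after 4 iterations
sag = a·(cosh(S/(2a)) − 1) = 52.003838·(cosh(0.337465) − 1) = 2.989384
T_max/T_min = cosh(S/(2a)) = 1.057484

a=52.004 sag=2.989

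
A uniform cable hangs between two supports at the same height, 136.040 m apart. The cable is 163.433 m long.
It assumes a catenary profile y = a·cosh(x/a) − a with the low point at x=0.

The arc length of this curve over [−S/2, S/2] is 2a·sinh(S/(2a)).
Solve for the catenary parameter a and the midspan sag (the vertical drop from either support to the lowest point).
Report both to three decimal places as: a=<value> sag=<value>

a=63.672 sag=39.922

seed: a₀ = √(S³/(24(L−S))) = √(136.040³/(24·27.393)) = 61.883450
iter 1: u=1.099163  f(a)=+1.703e+00  f'(a)=-9.970e-01  a ← 61.883450 − (+1.703e+00/-9.970e-01) = 63.591757
iter 2: u=1.069635  f(a)=+7.307e-02  f'(a)=-9.131e-01  a ← 63.591757 − (+7.307e-02/-9.131e-01) = 63.671783
iter 3: u=1.068291  f(a)=+1.479e-04  f'(a)=-9.094e-01  a ← 63.671783 − (+1.479e-04/-9.094e-01) = 63.671946
iter 4: u=1.068288  f(a)=+6.081e-10  f'(a)=-9.094e-01  a ← 63.671946 − (+6.081e-10/-9.094e-01) = 63.671946
iter 5: u=1.068288  f(a)=-2.842e-14  f'(a)=-9.094e-01  a ← 63.671946 − (-2.842e-14/-9.094e-01) = 63.671946
converged: |Δa| < 1e-12 after 5 iterations
sag = a·(cosh(S/(2a)) − 1) = 63.671946·(cosh(1.068288) − 1) = 39.921988
T_max/T_min = cosh(S/(2a)) = 1.626995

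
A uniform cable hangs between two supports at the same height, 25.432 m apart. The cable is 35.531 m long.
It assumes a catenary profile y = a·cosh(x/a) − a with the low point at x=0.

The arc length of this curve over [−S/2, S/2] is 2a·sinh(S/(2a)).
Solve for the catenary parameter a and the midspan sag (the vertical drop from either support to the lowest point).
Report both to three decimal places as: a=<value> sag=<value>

a=8.690 sag=11.087

seed: a₀ = √(S³/(24(L−S))) = √(25.432³/(24·10.099)) = 8.238079
iter 1: u=1.543564  f(a)=+1.274e+00  f'(a)=-3.088e+00  a ← 8.238079 − (+1.274e+00/-3.088e+00) = 8.650542
iter 2: u=1.469966  f(a)=+1.019e-01  f'(a)=-2.612e+00  a ← 8.650542 − (+1.019e-01/-2.612e+00) = 8.689557
iter 3: u=1.463366  f(a)=+7.777e-04  f'(a)=-2.572e+00  a ← 8.689557 − (+7.777e-04/-2.572e+00) = 8.689860
iter 4: u=1.463315  f(a)=+4.606e-08  f'(a)=-2.572e+00  a ← 8.689860 − (+4.606e-08/-2.572e+00) = 8.689860
iter 5: u=1.463315  f(a)=+7.105e-15  f'(a)=-2.572e+00  a ← 8.689860 − (+7.105e-15/-2.572e+00) = 8.689860
converged: |Δa| < 1e-12 after 5 iterations
sag = a·(cosh(S/(2a)) − 1) = 8.689860·(cosh(1.463315) − 1) = 11.087062
T_max/T_min = cosh(S/(2a)) = 2.275862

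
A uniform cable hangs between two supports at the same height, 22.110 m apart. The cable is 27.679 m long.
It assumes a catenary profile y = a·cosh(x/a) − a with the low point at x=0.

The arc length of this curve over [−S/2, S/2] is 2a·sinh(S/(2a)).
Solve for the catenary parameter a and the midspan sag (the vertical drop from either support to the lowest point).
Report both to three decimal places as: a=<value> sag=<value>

a=9.314 sag=7.368

seed: a₀ = √(S³/(24(L−S))) = √(22.110³/(24·5.569)) = 8.992675
iter 1: u=1.229334  f(a)=+4.363e-01  f'(a)=-1.436e+00  a ← 8.992675 − (+4.363e-01/-1.436e+00) = 9.296459
iter 2: u=1.189162  f(a)=+2.308e-02  f'(a)=-1.288e+00  a ← 9.296459 − (+2.308e-02/-1.288e+00) = 9.314383
iter 3: u=1.186874  f(a)=+7.260e-05  f'(a)=-1.280e+00  a ← 9.314383 − (+7.260e-05/-1.280e+00) = 9.314439
iter 4: u=1.186867  f(a)=+7.232e-10  f'(a)=-1.280e+00  a ← 9.314439 − (+7.232e-10/-1.280e+00) = 9.314439
iter 5: u=1.186867  f(a)=+0.000e+00  f'(a)=-1.280e+00  a ← 9.314439 − (+0.000e+00/-1.280e+00) = 9.314439
converged: |Δa| < 1e-12 after 5 iterations
sag = a·(cosh(S/(2a)) − 1) = 9.314439·(cosh(1.186867) − 1) = 7.367603
T_max/T_min = cosh(S/(2a)) = 1.790987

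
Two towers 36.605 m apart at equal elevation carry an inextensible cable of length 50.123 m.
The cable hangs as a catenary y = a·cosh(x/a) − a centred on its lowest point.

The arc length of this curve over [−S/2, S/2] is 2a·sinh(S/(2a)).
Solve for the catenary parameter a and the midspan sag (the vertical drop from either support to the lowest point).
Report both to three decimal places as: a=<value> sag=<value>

a=12.926 sag=15.273

seed: a₀ = √(S³/(24(L−S))) = √(36.605³/(24·13.518)) = 12.295573
iter 1: u=1.488544  f(a)=+1.579e+00  f'(a)=-2.726e+00  a ← 12.295573 − (+1.579e+00/-2.726e+00) = 12.874807
iter 2: u=1.421575  f(a)=+1.184e-01  f'(a)=-2.331e+00  a ← 12.874807 − (+1.184e-01/-2.331e+00) = 12.925614
iter 3: u=1.415987  f(a)=+7.858e-04  f'(a)=-2.300e+00  a ← 12.925614 − (+7.858e-04/-2.300e+00) = 12.925956
iter 4: u=1.415949  f(a)=+3.509e-08  f'(a)=-2.300e+00  a ← 12.925956 − (+3.509e-08/-2.300e+00) = 12.925956
iter 5: u=1.415949  f(a)=-7.105e-15  f'(a)=-2.300e+00  a ← 12.925956 − (-7.105e-15/-2.300e+00) = 12.925956
converged: |Δa| < 1e-12 after 5 iterations
sag = a·(cosh(S/(2a)) − 1) = 12.925956·(cosh(1.415949) − 1) = 15.272610
T_max/T_min = cosh(S/(2a)) = 2.181546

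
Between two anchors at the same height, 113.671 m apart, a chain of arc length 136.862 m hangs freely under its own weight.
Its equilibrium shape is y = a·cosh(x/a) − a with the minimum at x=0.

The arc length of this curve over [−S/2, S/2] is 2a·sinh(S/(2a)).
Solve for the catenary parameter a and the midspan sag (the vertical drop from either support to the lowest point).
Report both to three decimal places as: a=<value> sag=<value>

a=52.873 sag=33.604

seed: a₀ = √(S³/(24(L−S))) = √(113.671³/(24·23.191)) = 51.369952
iter 1: u=1.106396  f(a)=+1.461e+00  f'(a)=-1.018e+00  a ← 51.369952 − (+1.461e+00/-1.018e+00) = 52.805089
iter 2: u=1.076326  f(a)=+6.348e-02  f'(a)=-9.316e-01  a ← 52.805089 − (+6.348e-02/-9.316e-01) = 52.873231
iter 3: u=1.074939  f(a)=+1.318e-04  f'(a)=-9.278e-01  a ← 52.873231 − (+1.318e-04/-9.278e-01) = 52.873374
iter 4: u=1.074936  f(a)=+5.711e-10  f'(a)=-9.278e-01  a ← 52.873374 − (+5.711e-10/-9.278e-01) = 52.873374
iter 5: u=1.074936  f(a)=-2.842e-14  f'(a)=-9.278e-01  a ← 52.873374 − (-2.842e-14/-9.278e-01) = 52.873374
converged: |Δa| < 1e-12 after 5 iterations
sag = a·(cosh(S/(2a)) − 1) = 52.873374·(cosh(1.074936) − 1) = 33.604343
T_max/T_min = cosh(S/(2a)) = 1.635563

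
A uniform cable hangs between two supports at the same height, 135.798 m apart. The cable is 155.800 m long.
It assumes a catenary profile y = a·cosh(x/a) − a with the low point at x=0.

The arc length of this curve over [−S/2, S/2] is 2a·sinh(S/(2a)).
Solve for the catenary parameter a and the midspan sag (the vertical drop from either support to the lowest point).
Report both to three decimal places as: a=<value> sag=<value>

seed: a₀ = √(S³/(24(L−S))) = √(135.798³/(24·20.002)) = 72.226693
iter 1: u=0.940082  f(a)=+9.027e-01  f'(a)=-6.044e-01  a ← 72.226693 − (+9.027e-01/-6.044e-01) = 73.720225
iter 2: u=0.921036  f(a)=+2.876e-02  f'(a)=-5.664e-01  a ← 73.720225 − (+2.876e-02/-5.664e-01) = 73.770997
iter 3: u=0.920402  f(a)=+3.132e-05  f'(a)=-5.652e-01  a ← 73.770997 − (+3.132e-05/-5.652e-01) = 73.771052
iter 4: u=0.920402  f(a)=+3.718e-11  f'(a)=-5.652e-01  a ← 73.771052 − (+3.718e-11/-5.652e-01) = 73.771052
converged: |Δa| < 1e-12 after 4 iterations
sag = a·(cosh(S/(2a)) − 1) = 73.771052·(cosh(0.920402) − 1) = 33.516310
T_max/T_min = cosh(S/(2a)) = 1.454329

a=73.771 sag=33.516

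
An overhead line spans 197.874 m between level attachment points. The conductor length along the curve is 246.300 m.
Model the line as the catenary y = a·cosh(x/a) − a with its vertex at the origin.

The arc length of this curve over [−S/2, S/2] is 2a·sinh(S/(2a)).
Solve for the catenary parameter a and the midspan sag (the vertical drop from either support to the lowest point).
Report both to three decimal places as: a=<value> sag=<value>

seed: a₀ = √(S³/(24(L−S))) = √(197.874³/(24·48.426)) = 81.646614
iter 1: u=1.211771  f(a)=+3.682e+00  f'(a)=-1.370e+00  a ← 81.646614 − (+3.682e+00/-1.370e+00) = 84.334791
iter 2: u=1.173146  f(a)=+1.897e-01  f'(a)=-1.232e+00  a ← 84.334791 − (+1.897e-01/-1.232e+00) = 84.488751
iter 3: u=1.171008  f(a)=+5.638e-04  f'(a)=-1.225e+00  a ← 84.488751 − (+5.638e-04/-1.225e+00) = 84.489212
iter 4: u=1.171002  f(a)=+5.013e-09  f'(a)=-1.225e+00  a ← 84.489212 − (+5.013e-09/-1.225e+00) = 84.489212
iter 5: u=1.171002  f(a)=+0.000e+00  f'(a)=-1.225e+00  a ← 84.489212 − (+0.000e+00/-1.225e+00) = 84.489212
converged: |Δa| < 1e-12 after 5 iterations
sag = a·(cosh(S/(2a)) − 1) = 84.489212·(cosh(1.171002) − 1) = 64.857196
T_max/T_min = cosh(S/(2a)) = 1.767639

a=84.489 sag=64.857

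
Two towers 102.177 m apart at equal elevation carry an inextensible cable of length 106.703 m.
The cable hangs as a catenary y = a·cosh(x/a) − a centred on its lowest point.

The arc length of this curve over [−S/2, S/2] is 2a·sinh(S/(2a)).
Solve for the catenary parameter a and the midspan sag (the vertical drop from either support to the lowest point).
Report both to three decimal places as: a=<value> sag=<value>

a=99.750 sag=13.371

seed: a₀ = √(S³/(24(L−S))) = √(102.177³/(24·4.526)) = 99.098442
iter 1: u=0.515533  f(a)=+6.053e-02  f'(a)=-9.379e-02  a ← 99.098442 − (+6.053e-02/-9.379e-02) = 99.743754
iter 2: u=0.512197  f(a)=+5.963e-04  f'(a)=-9.195e-02  a ← 99.743754 − (+5.963e-04/-9.195e-02) = 99.750239
iter 3: u=0.512164  f(a)=+5.916e-08  f'(a)=-9.194e-02  a ← 99.750239 − (+5.916e-08/-9.194e-02) = 99.750240
iter 4: u=0.512164  f(a)=+1.421e-14  f'(a)=-9.194e-02  a ← 99.750240 − (+1.421e-14/-9.194e-02) = 99.750240
converged: |Δa| < 1e-12 after 4 iterations
sag = a·(cosh(S/(2a)) − 1) = 99.750240·(cosh(0.512164) − 1) = 13.371345
T_max/T_min = cosh(S/(2a)) = 1.134048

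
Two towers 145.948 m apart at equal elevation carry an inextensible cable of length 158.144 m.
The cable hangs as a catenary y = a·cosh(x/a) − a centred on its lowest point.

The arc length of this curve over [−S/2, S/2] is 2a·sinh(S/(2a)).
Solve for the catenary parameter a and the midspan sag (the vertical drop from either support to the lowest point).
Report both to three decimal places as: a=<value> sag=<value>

seed: a₀ = √(S³/(24(L−S))) = √(145.948³/(24·12.196)) = 103.058281
iter 1: u=0.708085  f(a)=+3.094e-01  f'(a)=-2.488e-01  a ← 103.058281 − (+3.094e-01/-2.488e-01) = 104.302113
iter 2: u=0.699641  f(a)=+5.691e-03  f'(a)=-2.397e-01  a ← 104.302113 − (+5.691e-03/-2.397e-01) = 104.325856
iter 3: u=0.699481  f(a)=+2.005e-06  f'(a)=-2.395e-01  a ← 104.325856 − (+2.005e-06/-2.395e-01) = 104.325865
iter 4: u=0.699481  f(a)=+2.558e-13  f'(a)=-2.395e-01  a ← 104.325865 − (+2.558e-13/-2.395e-01) = 104.325865
converged: |Δa| < 1e-12 after 4 iterations
sag = a·(cosh(S/(2a)) − 1) = 104.325865·(cosh(0.699481) − 1) = 26.579701
T_max/T_min = cosh(S/(2a)) = 1.254776

a=104.326 sag=26.580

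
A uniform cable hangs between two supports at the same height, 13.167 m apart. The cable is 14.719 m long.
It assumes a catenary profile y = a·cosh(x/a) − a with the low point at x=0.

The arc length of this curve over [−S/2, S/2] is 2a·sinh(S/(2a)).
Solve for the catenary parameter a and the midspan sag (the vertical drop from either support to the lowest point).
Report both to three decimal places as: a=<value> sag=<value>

seed: a₀ = √(S³/(24(L−S))) = √(13.167³/(24·1.552)) = 7.828504
iter 1: u=0.840965  f(a)=+5.581e-02  f'(a)=-4.253e-01  a ← 7.828504 − (+5.581e-02/-4.253e-01) = 7.959750
iter 2: u=0.827099  f(a)=+1.435e-03  f'(a)=-4.037e-01  a ← 7.959750 − (+1.435e-03/-4.037e-01) = 7.963304
iter 3: u=0.826730  f(a)=+1.003e-06  f'(a)=-4.031e-01  a ← 7.963304 − (+1.003e-06/-4.031e-01) = 7.963307
iter 4: u=0.826729  f(a)=+4.921e-13  f'(a)=-4.031e-01  a ← 7.963307 − (+4.921e-13/-4.031e-01) = 7.963307
converged: |Δa| < 1e-12 after 4 iterations
sag = a·(cosh(S/(2a)) − 1) = 7.963307·(cosh(0.826729) − 1) = 2.879963
T_max/T_min = cosh(S/(2a)) = 1.361654

a=7.963 sag=2.880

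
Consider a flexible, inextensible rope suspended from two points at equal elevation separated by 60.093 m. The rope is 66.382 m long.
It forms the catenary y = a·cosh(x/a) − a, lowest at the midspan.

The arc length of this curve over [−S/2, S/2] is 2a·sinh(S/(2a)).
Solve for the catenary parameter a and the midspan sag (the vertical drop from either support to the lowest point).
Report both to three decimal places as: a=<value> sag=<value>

seed: a₀ = √(S³/(24(L−S))) = √(60.093³/(24·6.289)) = 37.917475
iter 1: u=0.792418  f(a)=+2.004e-01  f'(a)=-3.530e-01  a ← 37.917475 − (+2.004e-01/-3.530e-01) = 38.485228
iter 2: u=0.780728  f(a)=+4.590e-03  f'(a)=-3.370e-01  a ← 38.485228 − (+4.590e-03/-3.370e-01) = 38.498848
iter 3: u=0.780452  f(a)=+2.533e-06  f'(a)=-3.366e-01  a ← 38.498848 − (+2.533e-06/-3.366e-01) = 38.498856
iter 4: u=0.780452  f(a)=+7.674e-13  f'(a)=-3.366e-01  a ← 38.498856 − (+7.674e-13/-3.366e-01) = 38.498856
converged: |Δa| < 1e-12 after 4 iterations
sag = a·(cosh(S/(2a)) − 1) = 38.498856·(cosh(0.780452) − 1) = 12.332280
T_max/T_min = cosh(S/(2a)) = 1.320328

a=38.499 sag=12.332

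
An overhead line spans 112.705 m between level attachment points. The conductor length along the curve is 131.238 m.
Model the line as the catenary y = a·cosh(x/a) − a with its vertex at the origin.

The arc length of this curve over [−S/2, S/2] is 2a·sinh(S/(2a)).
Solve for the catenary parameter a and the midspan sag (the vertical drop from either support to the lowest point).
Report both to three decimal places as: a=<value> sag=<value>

a=58.082 sag=29.550

seed: a₀ = √(S³/(24(L−S))) = √(112.705³/(24·18.533)) = 56.733071
iter 1: u=0.993292  f(a)=+9.360e-01  f'(a)=-7.201e-01  a ← 56.733071 − (+9.360e-01/-7.201e-01) = 58.032912
iter 2: u=0.971044  f(a)=+3.314e-02  f'(a)=-6.699e-01  a ← 58.032912 − (+3.314e-02/-6.699e-01) = 58.082371
iter 3: u=0.970217  f(a)=+4.490e-05  f'(a)=-6.681e-01  a ← 58.082371 − (+4.490e-05/-6.681e-01) = 58.082439
iter 4: u=0.970216  f(a)=+8.274e-11  f'(a)=-6.681e-01  a ← 58.082439 − (+8.274e-11/-6.681e-01) = 58.082439
iter 5: u=0.970216  f(a)=-5.684e-14  f'(a)=-6.681e-01  a ← 58.082439 − (-5.684e-14/-6.681e-01) = 58.082439
converged: |Δa| < 1e-12 after 5 iterations
sag = a·(cosh(S/(2a)) − 1) = 58.082439·(cosh(0.970216) − 1) = 29.549878
T_max/T_min = cosh(S/(2a)) = 1.508758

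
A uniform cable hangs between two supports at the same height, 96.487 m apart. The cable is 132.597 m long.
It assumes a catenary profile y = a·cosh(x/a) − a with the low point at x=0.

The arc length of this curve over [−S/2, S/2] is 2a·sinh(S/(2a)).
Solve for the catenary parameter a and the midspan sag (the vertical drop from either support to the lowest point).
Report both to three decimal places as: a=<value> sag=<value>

seed: a₀ = √(S³/(24(L−S))) = √(96.487³/(24·36.110)) = 32.194660
iter 1: u=1.498494  f(a)=+4.278e+00  f'(a)=-2.789e+00  a ← 32.194660 − (+4.278e+00/-2.789e+00) = 33.728464
iter 2: u=1.430350  f(a)=+3.247e-01  f'(a)=-2.380e+00  a ← 33.728464 − (+3.247e-01/-2.380e+00) = 33.864877
iter 3: u=1.424588  f(a)=+2.210e-03  f'(a)=-2.348e+00  a ← 33.864877 − (+2.210e-03/-2.348e+00) = 33.865818
iter 4: u=1.424548  f(a)=+1.040e-07  f'(a)=-2.348e+00  a ← 33.865818 − (+1.040e-07/-2.348e+00) = 33.865818
iter 5: u=1.424548  f(a)=+2.842e-14  f'(a)=-2.348e+00  a ← 33.865818 − (+2.842e-14/-2.348e+00) = 33.865818
converged: |Δa| < 1e-12 after 5 iterations
sag = a·(cosh(S/(2a)) − 1) = 33.865818·(cosh(1.424548) − 1) = 40.581376
T_max/T_min = cosh(S/(2a)) = 2.198299

a=33.866 sag=40.581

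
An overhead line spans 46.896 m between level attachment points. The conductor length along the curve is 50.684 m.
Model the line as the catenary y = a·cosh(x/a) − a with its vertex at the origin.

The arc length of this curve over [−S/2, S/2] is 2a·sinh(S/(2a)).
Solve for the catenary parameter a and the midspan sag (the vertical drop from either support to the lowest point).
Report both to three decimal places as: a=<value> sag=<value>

seed: a₀ = √(S³/(24(L−S))) = √(46.896³/(24·3.788)) = 33.681630
iter 1: u=0.696166  f(a)=+9.286e-02  f'(a)=-2.360e-01  a ← 33.681630 − (+9.286e-02/-2.360e-01) = 34.075062
iter 2: u=0.688128  f(a)=+1.652e-03  f'(a)=-2.277e-01  a ← 34.075062 − (+1.652e-03/-2.277e-01) = 34.082318
iter 3: u=0.687981  f(a)=+5.440e-07  f'(a)=-2.275e-01  a ← 34.082318 − (+5.440e-07/-2.275e-01) = 34.082321
iter 4: u=0.687981  f(a)=+6.395e-14  f'(a)=-2.275e-01  a ← 34.082321 − (+6.395e-14/-2.275e-01) = 34.082321
converged: |Δa| < 1e-12 after 4 iterations
sag = a·(cosh(S/(2a)) − 1) = 34.082321·(cosh(0.687981) − 1) = 8.389100
T_max/T_min = cosh(S/(2a)) = 1.246142

a=34.082 sag=8.389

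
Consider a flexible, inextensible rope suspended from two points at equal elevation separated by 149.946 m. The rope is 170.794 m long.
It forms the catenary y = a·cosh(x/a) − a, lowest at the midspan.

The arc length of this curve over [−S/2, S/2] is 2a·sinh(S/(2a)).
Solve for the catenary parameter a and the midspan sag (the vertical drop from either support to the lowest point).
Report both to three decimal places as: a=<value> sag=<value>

seed: a₀ = √(S³/(24(L−S))) = √(149.946³/(24·20.848)) = 82.085133
iter 1: u=0.913357  f(a)=+8.871e-01  f'(a)=-5.516e-01  a ← 82.085133 − (+8.871e-01/-5.516e-01) = 83.693249
iter 2: u=0.895807  f(a)=+2.674e-02  f'(a)=-5.188e-01  a ← 83.693249 − (+2.674e-02/-5.188e-01) = 83.744786
iter 3: u=0.895256  f(a)=+2.597e-05  f'(a)=-5.178e-01  a ← 83.744786 − (+2.597e-05/-5.178e-01) = 83.744836
iter 4: u=0.895255  f(a)=+2.456e-11  f'(a)=-5.178e-01  a ← 83.744836 − (+2.456e-11/-5.178e-01) = 83.744836
converged: |Δa| < 1e-12 after 4 iterations
sag = a·(cosh(S/(2a)) − 1) = 83.744836·(cosh(0.895255) − 1) = 35.862209
T_max/T_min = cosh(S/(2a)) = 1.428232

a=83.745 sag=35.862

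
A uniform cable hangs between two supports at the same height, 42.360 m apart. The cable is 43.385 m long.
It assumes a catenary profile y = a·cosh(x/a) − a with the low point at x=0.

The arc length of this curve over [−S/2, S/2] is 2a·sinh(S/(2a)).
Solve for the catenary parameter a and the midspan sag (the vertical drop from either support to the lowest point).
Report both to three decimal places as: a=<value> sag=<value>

a=55.787 sag=4.069

seed: a₀ = √(S³/(24(L−S))) = √(42.360³/(24·1.025)) = 55.586122
iter 1: u=0.381030  f(a)=+7.466e-03  f'(a)=-3.742e-02  a ← 55.586122 − (+7.466e-03/-3.742e-02) = 55.785664
iter 2: u=0.379667  f(a)=+4.040e-05  f'(a)=-3.701e-02  a ← 55.785664 − (+4.040e-05/-3.701e-02) = 55.786755
iter 3: u=0.379660  f(a)=+1.197e-09  f'(a)=-3.701e-02  a ← 55.786755 − (+1.197e-09/-3.701e-02) = 55.786755
iter 4: u=0.379660  f(a)=+7.105e-15  f'(a)=-3.701e-02  a ← 55.786755 − (+7.105e-15/-3.701e-02) = 55.786755
converged: |Δa| < 1e-12 after 4 iterations
sag = a·(cosh(S/(2a)) − 1) = 55.786755·(cosh(0.379660) − 1) = 4.069127
T_max/T_min = cosh(S/(2a)) = 1.072941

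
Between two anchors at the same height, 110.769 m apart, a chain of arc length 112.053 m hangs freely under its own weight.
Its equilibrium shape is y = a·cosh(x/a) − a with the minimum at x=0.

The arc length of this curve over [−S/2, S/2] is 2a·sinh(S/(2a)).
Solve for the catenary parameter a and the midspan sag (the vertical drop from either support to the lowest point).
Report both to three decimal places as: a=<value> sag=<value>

a=210.374 sag=7.333

seed: a₀ = √(S³/(24(L−S))) = √(110.769³/(24·1.284)) = 210.009635
iter 1: u=0.263724  f(a)=+4.473e-03  f'(a)=-1.231e-02  a ← 210.009635 − (+4.473e-03/-1.231e-02) = 210.372863
iter 2: u=0.263268  f(a)=+1.163e-05  f'(a)=-1.225e-02  a ← 210.372863 − (+1.163e-05/-1.225e-02) = 210.373812
iter 3: u=0.263267  f(a)=+7.907e-11  f'(a)=-1.225e-02  a ← 210.373812 − (+7.907e-11/-1.225e-02) = 210.373812
iter 4: u=0.263267  f(a)=+1.421e-14  f'(a)=-1.225e-02  a ← 210.373812 − (+1.421e-14/-1.225e-02) = 210.373812
converged: |Δa| < 1e-12 after 4 iterations
sag = a·(cosh(S/(2a)) − 1) = 210.373812·(cosh(0.263267) − 1) = 7.332664
T_max/T_min = cosh(S/(2a)) = 1.034855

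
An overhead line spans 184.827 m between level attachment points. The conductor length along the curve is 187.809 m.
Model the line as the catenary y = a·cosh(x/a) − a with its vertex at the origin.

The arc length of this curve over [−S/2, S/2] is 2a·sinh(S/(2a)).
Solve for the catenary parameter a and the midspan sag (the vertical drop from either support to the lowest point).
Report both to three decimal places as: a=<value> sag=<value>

seed: a₀ = √(S³/(24(L−S))) = √(184.827³/(24·2.982)) = 297.022043
iter 1: u=0.311133  f(a)=+1.447e-02  f'(a)=-2.027e-02  a ← 297.022043 − (+1.447e-02/-2.027e-02) = 297.735594
iter 2: u=0.310388  f(a)=+5.230e-05  f'(a)=-2.013e-02  a ← 297.735594 − (+5.230e-05/-2.013e-02) = 297.738192
iter 3: u=0.310385  f(a)=+6.889e-10  f'(a)=-2.013e-02  a ← 297.738192 − (+6.889e-10/-2.013e-02) = 297.738192
iter 4: u=0.310385  f(a)=+2.842e-14  f'(a)=-2.013e-02  a ← 297.738192 − (+2.842e-14/-2.013e-02) = 297.738192
converged: |Δa| < 1e-12 after 4 iterations
sag = a·(cosh(S/(2a)) − 1) = 297.738192·(cosh(0.310385) − 1) = 14.457397
T_max/T_min = cosh(S/(2a)) = 1.048557

a=297.738 sag=14.457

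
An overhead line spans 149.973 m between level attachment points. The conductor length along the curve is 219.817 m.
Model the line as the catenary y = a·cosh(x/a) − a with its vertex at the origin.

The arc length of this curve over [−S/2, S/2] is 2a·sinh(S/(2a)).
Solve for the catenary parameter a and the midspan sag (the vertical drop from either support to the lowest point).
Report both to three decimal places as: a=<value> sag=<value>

a=47.708 sag=72.108

seed: a₀ = √(S³/(24(L−S))) = √(149.973³/(24·69.844)) = 44.858985
iter 1: u=1.671605  f(a)=+1.043e+01  f'(a)=-4.076e+00  a ← 44.858985 − (+1.043e+01/-4.076e+00) = 47.418946
iter 2: u=1.581362  f(a)=+9.597e-01  f'(a)=-3.357e+00  a ← 47.418946 − (+9.597e-01/-3.357e+00) = 47.704810
iter 3: u=1.571886  f(a)=+9.938e-03  f'(a)=-3.288e+00  a ← 47.704810 − (+9.938e-03/-3.288e+00) = 47.707832
iter 4: u=1.571786  f(a)=+1.090e-06  f'(a)=-3.287e+00  a ← 47.707832 − (+1.090e-06/-3.287e+00) = 47.707832
iter 5: u=1.571786  f(a)=+1.137e-13  f'(a)=-3.287e+00  a ← 47.707832 − (+1.137e-13/-3.287e+00) = 47.707832
converged: |Δa| < 1e-12 after 5 iterations
sag = a·(cosh(S/(2a)) − 1) = 47.707832·(cosh(1.571786) − 1) = 72.108342
T_max/T_min = cosh(S/(2a)) = 2.511457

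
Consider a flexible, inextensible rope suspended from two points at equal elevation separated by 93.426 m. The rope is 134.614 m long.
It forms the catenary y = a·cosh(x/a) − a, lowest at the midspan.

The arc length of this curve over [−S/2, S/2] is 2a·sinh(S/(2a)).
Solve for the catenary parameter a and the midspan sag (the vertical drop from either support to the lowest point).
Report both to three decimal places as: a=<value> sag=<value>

seed: a₀ = √(S³/(24(L−S))) = √(93.426³/(24·41.188)) = 28.721734
iter 1: u=1.626399  f(a)=+5.803e+00  f'(a)=-3.702e+00  a ← 28.721734 − (+5.803e+00/-3.702e+00) = 30.289385
iter 2: u=1.542223  f(a)=+5.090e-01  f'(a)=-3.079e+00  a ← 30.289385 − (+5.090e-01/-3.079e+00) = 30.454721
iter 3: u=1.533851  f(a)=+4.747e-03  f'(a)=-3.021e+00  a ← 30.454721 − (+4.747e-03/-3.021e+00) = 30.456293
iter 4: u=1.533772  f(a)=+4.215e-07  f'(a)=-3.021e+00  a ← 30.456293 − (+4.215e-07/-3.021e+00) = 30.456293
iter 5: u=1.533772  f(a)=+0.000e+00  f'(a)=-3.021e+00  a ← 30.456293 − (+0.000e+00/-3.021e+00) = 30.456293
converged: |Δa| < 1e-12 after 5 iterations
sag = a·(cosh(S/(2a)) − 1) = 30.456293·(cosh(1.533772) − 1) = 43.420754
T_max/T_min = cosh(S/(2a)) = 2.425674

a=30.456 sag=43.421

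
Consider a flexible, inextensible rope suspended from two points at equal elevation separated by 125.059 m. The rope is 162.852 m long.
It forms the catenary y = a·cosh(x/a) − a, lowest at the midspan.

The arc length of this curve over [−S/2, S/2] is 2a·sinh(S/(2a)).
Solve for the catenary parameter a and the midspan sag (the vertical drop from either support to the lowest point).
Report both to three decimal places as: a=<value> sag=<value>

a=48.410 sag=46.320

seed: a₀ = √(S³/(24(L−S))) = √(125.059³/(24·37.793)) = 46.436676
iter 1: u=1.346554  f(a)=+3.578e+00  f'(a)=-1.943e+00  a ← 46.436676 − (+3.578e+00/-1.943e+00) = 48.278528
iter 2: u=1.295182  f(a)=+2.239e-01  f'(a)=-1.706e+00  a ← 48.278528 − (+2.239e-01/-1.706e+00) = 48.409732
iter 3: u=1.291672  f(a)=+1.006e-03  f'(a)=-1.691e+00  a ← 48.409732 − (+1.006e-03/-1.691e+00) = 48.410327
iter 4: u=1.291656  f(a)=+2.052e-08  f'(a)=-1.691e+00  a ← 48.410327 − (+2.052e-08/-1.691e+00) = 48.410327
iter 5: u=1.291656  f(a)=-5.684e-14  f'(a)=-1.691e+00  a ← 48.410327 − (-5.684e-14/-1.691e+00) = 48.410327
converged: |Δa| < 1e-12 after 5 iterations
sag = a·(cosh(S/(2a)) − 1) = 48.410327·(cosh(1.291656) − 1) = 46.319569
T_max/T_min = cosh(S/(2a)) = 1.956812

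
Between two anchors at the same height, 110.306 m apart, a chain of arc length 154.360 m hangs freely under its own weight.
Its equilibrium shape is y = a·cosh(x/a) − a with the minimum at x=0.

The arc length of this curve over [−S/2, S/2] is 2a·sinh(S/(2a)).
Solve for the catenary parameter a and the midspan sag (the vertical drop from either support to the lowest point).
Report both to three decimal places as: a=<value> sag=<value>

a=37.593 sag=48.256

seed: a₀ = √(S³/(24(L−S))) = √(110.306³/(24·44.054)) = 35.628736
iter 1: u=1.547992  f(a)=+5.590e+00  f'(a)=-3.119e+00  a ← 35.628736 − (+5.590e+00/-3.119e+00) = 37.421125
iter 2: u=1.473847  f(a)=+4.495e-01  f'(a)=-2.635e+00  a ← 37.421125 − (+4.495e-01/-2.635e+00) = 37.591684
iter 3: u=1.467160  f(a)=+3.468e-03  f'(a)=-2.595e+00  a ← 37.591684 − (+3.468e-03/-2.595e+00) = 37.593021
iter 4: u=1.467107  f(a)=+2.100e-07  f'(a)=-2.595e+00  a ← 37.593021 − (+2.100e-07/-2.595e+00) = 37.593021
iter 5: u=1.467107  f(a)=-2.842e-14  f'(a)=-2.595e+00  a ← 37.593021 − (-2.842e-14/-2.595e+00) = 37.593021
converged: |Δa| < 1e-12 after 5 iterations
sag = a·(cosh(S/(2a)) − 1) = 37.593021·(cosh(1.467107) − 1) = 48.255611
T_max/T_min = cosh(S/(2a)) = 2.283632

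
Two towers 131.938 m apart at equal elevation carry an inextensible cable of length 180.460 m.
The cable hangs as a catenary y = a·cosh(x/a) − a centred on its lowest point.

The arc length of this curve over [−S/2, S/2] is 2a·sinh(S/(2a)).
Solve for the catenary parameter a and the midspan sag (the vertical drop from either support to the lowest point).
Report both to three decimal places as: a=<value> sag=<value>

a=46.678 sag=54.911

seed: a₀ = √(S³/(24(L−S))) = √(131.938³/(24·48.522)) = 44.409908
iter 1: u=1.485457  f(a)=+5.643e+00  f'(a)=-2.707e+00  a ← 44.409908 − (+5.643e+00/-2.707e+00) = 46.494697
iter 2: u=1.418850  f(a)=+4.217e-01  f'(a)=-2.316e+00  a ← 46.494697 − (+4.217e-01/-2.316e+00) = 46.676775
iter 3: u=1.413315  f(a)=+2.776e-03  f'(a)=-2.286e+00  a ← 46.676775 − (+2.776e-03/-2.286e+00) = 46.677989
iter 4: u=1.413279  f(a)=+1.220e-07  f'(a)=-2.286e+00  a ← 46.677989 − (+1.220e-07/-2.286e+00) = 46.677989
iter 5: u=1.413279  f(a)=+2.842e-14  f'(a)=-2.286e+00  a ← 46.677989 − (+2.842e-14/-2.286e+00) = 46.677989
converged: |Δa| < 1e-12 after 5 iterations
sag = a·(cosh(S/(2a)) − 1) = 46.677989·(cosh(1.413279) − 1) = 54.910827
T_max/T_min = cosh(S/(2a)) = 2.176375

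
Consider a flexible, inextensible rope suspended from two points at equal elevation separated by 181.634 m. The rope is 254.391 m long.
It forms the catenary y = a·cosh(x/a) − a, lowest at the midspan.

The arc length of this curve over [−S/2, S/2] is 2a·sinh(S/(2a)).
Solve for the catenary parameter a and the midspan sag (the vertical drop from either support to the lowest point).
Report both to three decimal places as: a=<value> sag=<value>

seed: a₀ = √(S³/(24(L−S))) = √(181.634³/(24·72.757)) = 58.580451
iter 1: u=1.550295  f(a)=+9.261e+00  f'(a)=-3.135e+00  a ← 58.580451 − (+9.261e+00/-3.135e+00) = 61.534786
iter 2: u=1.475864  f(a)=+7.467e-01  f'(a)=-2.648e+00  a ← 61.534786 − (+7.467e-01/-2.648e+00) = 61.816785
iter 3: u=1.469132  f(a)=+5.795e-03  f'(a)=-2.607e+00  a ← 61.816785 − (+5.795e-03/-2.607e+00) = 61.819008
iter 4: u=1.469079  f(a)=+3.550e-07  f'(a)=-2.606e+00  a ← 61.819008 − (+3.550e-07/-2.606e+00) = 61.819008
iter 5: u=1.469079  f(a)=+0.000e+00  f'(a)=-2.606e+00  a ← 61.819008 − (+0.000e+00/-2.606e+00) = 61.819008
converged: |Δa| < 1e-12 after 5 iterations
sag = a·(cosh(S/(2a)) − 1) = 61.819008·(cosh(1.469079) − 1) = 79.603356
T_max/T_min = cosh(S/(2a)) = 2.287684

a=61.819 sag=79.603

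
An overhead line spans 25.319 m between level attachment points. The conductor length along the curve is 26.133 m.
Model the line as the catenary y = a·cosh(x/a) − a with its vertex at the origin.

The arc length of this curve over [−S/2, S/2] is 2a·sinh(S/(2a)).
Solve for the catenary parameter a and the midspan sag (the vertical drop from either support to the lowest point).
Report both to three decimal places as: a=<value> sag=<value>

seed: a₀ = √(S³/(24(L−S))) = √(25.319³/(24·0.814)) = 28.823851
iter 1: u=0.439202  f(a)=+7.887e-03  f'(a)=-5.758e-02  a ← 28.823851 − (+7.887e-03/-5.758e-02) = 28.960832
iter 2: u=0.437125  f(a)=+5.658e-05  f'(a)=-5.675e-02  a ← 28.960832 − (+5.658e-05/-5.675e-02) = 28.961829
iter 3: u=0.437110  f(a)=+2.958e-09  f'(a)=-5.675e-02  a ← 28.961829 − (+2.958e-09/-5.675e-02) = 28.961829
iter 4: u=0.437110  f(a)=+3.553e-15  f'(a)=-5.675e-02  a ← 28.961829 − (+3.553e-15/-5.675e-02) = 28.961829
converged: |Δa| < 1e-12 after 4 iterations
sag = a·(cosh(S/(2a)) − 1) = 28.961829·(cosh(0.437110) − 1) = 2.811131
T_max/T_min = cosh(S/(2a)) = 1.097063

a=28.962 sag=2.811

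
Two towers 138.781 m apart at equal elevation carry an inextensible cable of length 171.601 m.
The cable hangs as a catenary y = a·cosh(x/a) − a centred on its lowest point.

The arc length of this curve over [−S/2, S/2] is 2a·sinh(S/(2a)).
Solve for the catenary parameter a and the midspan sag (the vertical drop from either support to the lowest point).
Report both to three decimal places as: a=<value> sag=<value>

seed: a₀ = √(S³/(24(L−S))) = √(138.781³/(24·32.820)) = 58.253243
iter 1: u=1.191187  f(a)=+2.409e+00  f'(a)=-1.295e+00  a ← 58.253243 − (+2.409e+00/-1.295e+00) = 60.113226
iter 2: u=1.154330  f(a)=+1.202e-01  f'(a)=-1.169e+00  a ← 60.113226 − (+1.202e-01/-1.169e+00) = 60.216052
iter 3: u=1.152359  f(a)=+3.339e-04  f'(a)=-1.162e+00  a ← 60.216052 − (+3.339e-04/-1.162e+00) = 60.216340
iter 4: u=1.152353  f(a)=+2.594e-09  f'(a)=-1.162e+00  a ← 60.216340 − (+2.594e-09/-1.162e+00) = 60.216340
iter 5: u=1.152353  f(a)=+0.000e+00  f'(a)=-1.162e+00  a ← 60.216340 − (+0.000e+00/-1.162e+00) = 60.216340
converged: |Δa| < 1e-12 after 5 iterations
sag = a·(cosh(S/(2a)) − 1) = 60.216340·(cosh(1.152353) − 1) = 44.606050
T_max/T_min = cosh(S/(2a)) = 1.740763

a=60.216 sag=44.606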